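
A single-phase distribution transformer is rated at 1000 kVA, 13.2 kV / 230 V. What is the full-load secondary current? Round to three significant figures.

I_s ≈ 4350 A

I_s = S/V_s = 1000000/230 = 4350 A.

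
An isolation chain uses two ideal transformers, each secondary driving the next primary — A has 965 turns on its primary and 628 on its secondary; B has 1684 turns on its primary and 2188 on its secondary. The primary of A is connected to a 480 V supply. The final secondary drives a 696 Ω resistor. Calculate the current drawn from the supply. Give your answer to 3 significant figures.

I_supply ≈ 0.493 A

Secondary of A: V = 480.00 × 628/965 = 312.37 V.
Secondary of B: V = 312.37 × 2188/1684 = 405.86 V.
I_load = 405.86/696 = 0.58314 A, so P_out = 405.86 × 0.58314 = 236.67 W.
All ideal ⇒ P_in = P_out, so I_supply = 236.67/480 = 0.493 A.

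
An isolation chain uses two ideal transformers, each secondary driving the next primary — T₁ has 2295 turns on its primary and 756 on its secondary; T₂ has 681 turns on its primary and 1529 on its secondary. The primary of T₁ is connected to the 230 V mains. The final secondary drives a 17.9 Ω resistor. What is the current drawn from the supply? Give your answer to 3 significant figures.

Secondary of T₁: V = 230.00 × 756/2295 = 75.765 V.
Secondary of T₂: V = 75.765 × 1529/681 = 170.11 V.
I_load = 170.11/17.9 = 9.5033 A, so P_out = 170.11 × 9.5033 = 1616.6 W.
All ideal ⇒ P_in = P_out, so I_supply = 1616.6/230 = 7.03 A.

I_supply ≈ 7.03 A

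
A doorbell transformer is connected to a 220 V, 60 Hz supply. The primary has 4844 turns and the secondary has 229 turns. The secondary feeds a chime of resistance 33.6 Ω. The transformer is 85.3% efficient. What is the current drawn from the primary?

I_p ≈ 0.0172 A

V_s = 220 × 229/4844 = 10.400 V.
I_s = V_s/R = 10.400/33.6 = 0.30954 A.
P_out = V_s I_s = 10.400 × 0.30954 = 3.2194 W.
P_in = P_out/η = 3.2194/0.853 = 3.7742 W.
I_p = P_in/V_p = 3.7742/220 = 0.0172 A.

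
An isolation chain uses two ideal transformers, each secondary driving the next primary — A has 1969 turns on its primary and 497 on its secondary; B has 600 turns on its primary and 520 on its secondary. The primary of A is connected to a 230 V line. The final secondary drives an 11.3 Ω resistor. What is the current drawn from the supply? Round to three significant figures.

Secondary of A: V = 230.00 × 497/1969 = 58.055 V.
Secondary of B: V = 58.055 × 520/600 = 50.314 V.
I_load = 50.314/11.3 = 4.4526 A, so P_out = 50.314 × 4.4526 = 224.03 W.
All ideal ⇒ P_in = P_out, so I_supply = 224.03/230 = 0.974 A.

I_supply ≈ 0.974 A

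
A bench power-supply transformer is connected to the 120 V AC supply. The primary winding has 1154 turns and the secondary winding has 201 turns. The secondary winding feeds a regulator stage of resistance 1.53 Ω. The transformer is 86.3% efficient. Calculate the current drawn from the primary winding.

V_s = 120 × 201/1154 = 20.901 V.
I_s = V_s/R = 20.901/1.53 = 13.661 A.
P_out = V_s I_s = 20.901 × 13.661 = 285.53 W.
P_in = P_out/η = 285.53/0.863 = 330.86 W.
I_p = P_in/V_p = 330.86/120 = 2.76 A.

I_p ≈ 2.76 A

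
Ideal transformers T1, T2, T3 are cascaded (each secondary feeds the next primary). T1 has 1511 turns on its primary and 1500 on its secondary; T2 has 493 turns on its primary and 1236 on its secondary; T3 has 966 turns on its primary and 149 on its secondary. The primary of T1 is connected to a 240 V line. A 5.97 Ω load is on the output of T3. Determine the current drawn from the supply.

I_supply ≈ 5.92 A

After T1: V = 240.00 × 1500/1511 = 238.25 V.
After T2: V = 238.25 × 1236/493 = 597.32 V.
After T3: V = 597.32 × 149/966 = 92.134 V.
I_load = 92.134/5.97 = 15.433 A, so P_out = 92.134 × 15.433 = 1421.9 W.
All ideal ⇒ P_in = P_out, so I_supply = 1421.9/240 = 5.92 A.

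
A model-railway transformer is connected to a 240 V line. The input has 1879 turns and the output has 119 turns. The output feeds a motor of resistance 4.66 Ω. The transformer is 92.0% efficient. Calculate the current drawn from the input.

V_out = 240 × 119/1879 = 15.200 V.
I_out = V_out/R = 15.200/4.66 = 3.2617 A.
P_out = V_out I_out = 15.200 × 3.2617 = 49.577 W.
P_in = P_out/η = 49.577/0.920 = 53.888 W.
I_in = P_in/V_in = 53.888/240 = 0.225 A.

I_in ≈ 0.225 A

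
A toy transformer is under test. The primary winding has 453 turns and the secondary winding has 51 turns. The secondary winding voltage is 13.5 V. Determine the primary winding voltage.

V_p/V_s = N_p/N_s, so V_p = 13.5 × 453/51 = 120 V.

V_p ≈ 120 V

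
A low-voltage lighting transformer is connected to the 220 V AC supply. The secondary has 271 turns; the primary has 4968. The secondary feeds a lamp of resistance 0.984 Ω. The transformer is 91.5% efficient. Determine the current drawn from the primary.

I_p ≈ 0.727 A

V_s = 220 × 271/4968 = 12.001 V.
I_s = V_s/R = 12.001/0.984 = 12.196 A.
P_out = V_s I_s = 12.001 × 12.196 = 146.36 W.
P_in = P_out/η = 146.36/0.915 = 159.96 W.
I_p = P_in/V_p = 159.96/220 = 0.727 A.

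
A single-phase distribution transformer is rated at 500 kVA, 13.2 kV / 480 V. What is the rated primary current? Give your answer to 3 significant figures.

I_p ≈ 37.9 A

I_p = S/V_p = 500000/13200 = 37.9 A.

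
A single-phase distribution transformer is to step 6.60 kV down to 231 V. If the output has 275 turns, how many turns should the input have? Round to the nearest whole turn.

N_in/N_out = V_in/V_out, so N_in = 275 × 6600/231 = 7857.1 ≈ 7857 turns.

N_in = 7857 turns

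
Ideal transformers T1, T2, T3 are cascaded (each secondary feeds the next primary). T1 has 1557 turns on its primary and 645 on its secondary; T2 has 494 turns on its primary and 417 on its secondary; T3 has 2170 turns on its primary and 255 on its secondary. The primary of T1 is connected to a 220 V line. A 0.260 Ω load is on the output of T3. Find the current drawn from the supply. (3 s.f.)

Secondary of T1: V = 220.00 × 645/1557 = 91.137 V.
Secondary of T2: V = 91.137 × 417/494 = 76.931 V.
Secondary of T3: V = 76.931 × 255/2170 = 9.0403 V.
I_load = 9.0403/0.260 = 34.770 A, so P_out = 9.0403 × 34.770 = 314.34 W.
All ideal ⇒ P_in = P_out, so I_supply = 314.34/220 = 1.43 A.

I_supply ≈ 1.43 A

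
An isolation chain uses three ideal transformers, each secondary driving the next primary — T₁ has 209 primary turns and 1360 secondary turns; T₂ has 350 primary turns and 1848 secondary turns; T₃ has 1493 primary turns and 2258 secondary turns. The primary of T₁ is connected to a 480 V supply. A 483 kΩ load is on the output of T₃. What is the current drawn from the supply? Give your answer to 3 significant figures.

After T₁: V = 480.00 × 1360/209 = 3123.4 V.
After T₂: V = 3123.4 × 1848/350 = 16492 V.
After T₃: V = 16492 × 2258/1493 = 24942 V.
I_load = 24942/483000 = 0.051640 A, so P_out = 24942 × 0.051640 = 1288.0 W.
All ideal ⇒ P_in = P_out, so I_supply = 1288.0/480 = 2.68 A.

I_supply ≈ 2.68 A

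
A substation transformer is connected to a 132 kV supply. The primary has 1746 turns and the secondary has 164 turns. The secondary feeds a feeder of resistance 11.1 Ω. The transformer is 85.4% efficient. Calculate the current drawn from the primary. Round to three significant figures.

V_s = 132000 × 164/1746 = 12399 V.
I_s = V_s/R = 12399/11.1 = 1117.0 A.
P_out = V_s I_s = 12399 × 1117.0 = 1.3849×10^7 W.
P_in = P_out/η = 1.3849×10^7/0.854 = 1.6217×10^7 W.
I_p = P_in/V_p = 1.6217×10^7/132000 = 123 A.

I_p ≈ 123 A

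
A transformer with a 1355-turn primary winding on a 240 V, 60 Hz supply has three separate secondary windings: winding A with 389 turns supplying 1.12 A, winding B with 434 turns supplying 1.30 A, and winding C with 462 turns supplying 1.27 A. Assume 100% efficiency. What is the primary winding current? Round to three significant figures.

I_p ≈ 1.17 A

V_A = 240 × 389/1355 = 68.900 V; V_B = 240 × 434/1355 = 76.871 V; V_C = 240 × 462/1355 = 81.830 V.
P_out = V_A I_A + V_B I_B + V_C I_C = 68.900×1.12 + 76.871×1.30 + 81.830×1.27 = 77.168 + 99.932 + 103.92 = 281.02 W.
Ideal ⇒ P_in = P_out, so I_p = P_out/V_p = 281.02/240 = 1.17 A.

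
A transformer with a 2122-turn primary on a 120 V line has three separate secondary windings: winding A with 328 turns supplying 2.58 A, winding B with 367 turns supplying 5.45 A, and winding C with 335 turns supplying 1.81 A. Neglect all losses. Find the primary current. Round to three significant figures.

I_p ≈ 1.63 A

V_A = 120 × 328/2122 = 18.549 V; V_B = 120 × 367/2122 = 20.754 V; V_C = 120 × 335/2122 = 18.944 V.
P_out = V_A I_A + V_B I_B + V_C I_C = 18.549×2.58 + 20.754×5.45 + 18.944×1.81 = 47.855 + 113.11 + 34.289 = 195.25 W.
Ideal ⇒ P_in = P_out, so I_p = P_out/V_p = 195.25/120 = 1.63 A.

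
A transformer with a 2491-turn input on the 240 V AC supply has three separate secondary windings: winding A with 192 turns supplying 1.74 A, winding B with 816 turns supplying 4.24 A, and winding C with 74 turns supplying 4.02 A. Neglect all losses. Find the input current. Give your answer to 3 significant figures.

V_A = 240 × 192/2491 = 18.499 V; V_B = 240 × 816/2491 = 78.619 V; V_C = 240 × 74/2491 = 7.1297 V.
P_out = V_A I_A + V_B I_B + V_C I_C = 18.499×1.74 + 78.619×4.24 + 7.1297×4.02 = 32.188 + 333.34 + 28.661 = 394.19 W.
Ideal ⇒ P_in = P_out, so I_in = P_out/V_in = 394.19/240 = 1.64 A.

I_in ≈ 1.64 A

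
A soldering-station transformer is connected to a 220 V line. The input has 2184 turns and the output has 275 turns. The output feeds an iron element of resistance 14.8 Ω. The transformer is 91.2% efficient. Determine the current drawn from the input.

V_out = 220 × 275/2184 = 27.701 V.
I_out = V_out/R = 27.701/14.8 = 1.8717 A.
P_out = V_out I_out = 27.701 × 1.8717 = 51.849 W.
P_in = P_out/η = 51.849/0.912 = 56.852 W.
I_in = P_in/V_in = 56.852/220 = 0.258 A.

I_in ≈ 0.258 A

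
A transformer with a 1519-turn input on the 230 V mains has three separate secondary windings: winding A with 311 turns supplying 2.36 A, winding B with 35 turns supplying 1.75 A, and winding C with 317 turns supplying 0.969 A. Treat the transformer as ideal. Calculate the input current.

V_A = 230 × 311/1519 = 47.090 V; V_B = 230 × 35/1519 = 5.2995 V; V_C = 230 × 317/1519 = 47.999 V.
P_out = V_A I_A + V_B I_B + V_C I_C = 47.090×2.36 + 5.2995×1.75 + 47.999×0.969 = 111.13 + 9.2742 + 46.511 = 166.92 W.
Ideal ⇒ P_in = P_out, so I_in = P_out/V_in = 166.92/230 = 0.726 A.

I_in ≈ 0.726 A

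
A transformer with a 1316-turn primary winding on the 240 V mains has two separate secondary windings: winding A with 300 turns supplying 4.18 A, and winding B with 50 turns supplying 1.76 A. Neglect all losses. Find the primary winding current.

V_A = 240 × 300/1316 = 54.711 V; V_B = 240 × 50/1316 = 9.1185 V.
P_out = V_A I_A + V_B I_B = 54.711×4.18 + 9.1185×1.76 = 228.69 + 16.049 = 244.74 W.
Ideal ⇒ P_in = P_out, so I_p = P_out/V_p = 244.74/240 = 1.02 A.

I_p ≈ 1.02 A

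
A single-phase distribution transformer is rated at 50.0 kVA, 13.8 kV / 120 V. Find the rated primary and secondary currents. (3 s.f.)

I_p ≈ 3.62 A, I_s ≈ 417 A

I_p = S/V_p = 50000/13800 = 3.62 A.
I_s = S/V_s = 50000/120 = 417 A.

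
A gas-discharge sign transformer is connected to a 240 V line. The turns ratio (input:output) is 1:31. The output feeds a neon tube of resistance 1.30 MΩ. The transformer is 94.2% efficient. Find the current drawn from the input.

I_in ≈ 0.188 A

V_out = 240 × 31/1 = 7440.0 V.
I_out = V_out/R = 7440.0/(1.30×10^6) = 0.0057231 A.
P_out = V_out I_out = 7440.0 × 0.0057231 = 42.580 W.
P_in = P_out/η = 42.580/0.942 = 45.201 W.
I_in = P_in/V_in = 45.201/240 = 0.188 A.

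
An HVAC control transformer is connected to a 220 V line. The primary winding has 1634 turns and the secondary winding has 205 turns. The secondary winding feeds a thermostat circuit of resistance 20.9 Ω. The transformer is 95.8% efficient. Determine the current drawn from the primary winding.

V_s = 220 × 205/1634 = 27.601 V.
I_s = V_s/R = 27.601/20.9 = 1.3206 A.
P_out = V_s I_s = 27.601 × 1.3206 = 36.450 W.
P_in = P_out/η = 36.450/0.958 = 38.048 W.
I_p = P_in/V_p = 38.048/220 = 0.173 A.

I_p ≈ 0.173 A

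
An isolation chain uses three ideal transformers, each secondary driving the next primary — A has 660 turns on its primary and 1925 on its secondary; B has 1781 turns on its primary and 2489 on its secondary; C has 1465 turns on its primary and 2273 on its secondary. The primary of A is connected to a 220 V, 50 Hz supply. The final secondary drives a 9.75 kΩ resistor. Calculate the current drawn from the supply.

After A: V = 220.00 × 1925/660 = 641.67 V.
After B: V = 641.67 × 2489/1781 = 896.75 V.
After C: V = 896.75 × 2273/1465 = 1391.3 V.
I_load = 1391.3/9750 = 0.14270 A, so P_out = 1391.3 × 0.14270 = 198.55 W.
All ideal ⇒ P_in = P_out, so I_supply = 198.55/220 = 0.902 A.

I_supply ≈ 0.902 A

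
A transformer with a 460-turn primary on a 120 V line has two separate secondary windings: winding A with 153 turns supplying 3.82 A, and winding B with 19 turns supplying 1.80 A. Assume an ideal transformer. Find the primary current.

I_p ≈ 1.34 A

V_A = 120 × 153/460 = 39.913 V; V_B = 120 × 19/460 = 4.9565 V.
P_out = V_A I_A + V_B I_B = 39.913×3.82 + 4.9565×1.80 = 152.47 + 8.9217 = 161.39 W.
Ideal ⇒ P_in = P_out, so I_p = P_out/V_p = 161.39/120 = 1.34 A.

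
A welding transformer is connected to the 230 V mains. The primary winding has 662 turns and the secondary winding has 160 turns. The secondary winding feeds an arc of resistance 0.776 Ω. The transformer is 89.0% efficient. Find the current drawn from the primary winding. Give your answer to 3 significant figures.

V_s = 230 × 160/662 = 55.589 V.
I_s = V_s/R = 55.589/0.776 = 71.635 A.
P_out = V_s I_s = 55.589 × 71.635 = 3982.2 W.
P_in = P_out/η = 3982.2/0.890 = 4474.3 W.
I_p = P_in/V_p = 4474.3/230 = 19.5 A.

I_p ≈ 19.5 A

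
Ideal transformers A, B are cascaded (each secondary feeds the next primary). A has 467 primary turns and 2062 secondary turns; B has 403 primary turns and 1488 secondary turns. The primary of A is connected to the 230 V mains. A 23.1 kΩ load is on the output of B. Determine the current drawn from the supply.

Secondary of A: V = 230.00 × 2062/467 = 1015.5 V.
Secondary of B: V = 1015.5 × 1488/403 = 3749.7 V.
I_load = 3749.7/23100 = 0.16233 A, so P_out = 3749.7 × 0.16233 = 608.67 W.
All ideal ⇒ P_in = P_out, so I_supply = 608.67/230 = 2.65 A.

I_supply ≈ 2.65 A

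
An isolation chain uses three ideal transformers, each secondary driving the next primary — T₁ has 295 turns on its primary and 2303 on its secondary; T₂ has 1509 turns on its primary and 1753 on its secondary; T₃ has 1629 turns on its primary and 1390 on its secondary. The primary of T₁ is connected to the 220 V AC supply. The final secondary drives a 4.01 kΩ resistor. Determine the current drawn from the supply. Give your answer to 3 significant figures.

I_supply ≈ 3.29 A

Secondary of T₁: V = 220.00 × 2303/295 = 1717.5 V.
Secondary of T₂: V = 1717.5 × 1753/1509 = 1995.2 V.
Secondary of T₃: V = 1995.2 × 1390/1629 = 1702.5 V.
I_load = 1702.5/4010 = 0.42456 A, so P_out = 1702.5 × 0.42456 = 722.80 W.
All ideal ⇒ P_in = P_out, so I_supply = 722.80/220 = 3.29 A.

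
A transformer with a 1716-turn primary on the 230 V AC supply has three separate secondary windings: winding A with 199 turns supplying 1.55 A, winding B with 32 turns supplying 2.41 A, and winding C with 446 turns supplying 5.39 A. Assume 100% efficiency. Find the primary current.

I_p ≈ 1.63 A

V_A = 230 × 199/1716 = 26.672 V; V_B = 230 × 32/1716 = 4.2890 V; V_C = 230 × 446/1716 = 59.779 V.
P_out = V_A I_A + V_B I_B + V_C I_C = 26.672×1.55 + 4.2890×2.41 + 59.779×5.39 = 41.342 + 10.337 + 322.21 = 373.89 W.
Ideal ⇒ P_in = P_out, so I_p = P_out/V_p = 373.89/230 = 1.63 A.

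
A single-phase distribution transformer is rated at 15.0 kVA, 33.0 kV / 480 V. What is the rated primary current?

I_p = S/V_p = 15000/33000 = 0.455 A.

I_p ≈ 0.455 A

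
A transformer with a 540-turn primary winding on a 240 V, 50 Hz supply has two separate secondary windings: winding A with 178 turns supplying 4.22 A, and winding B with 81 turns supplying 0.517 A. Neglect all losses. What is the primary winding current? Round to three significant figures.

I_p ≈ 1.47 A

V_A = 240 × 178/540 = 79.111 V; V_B = 240 × 81/540 = 36.000 V.
P_out = V_A I_A + V_B I_B = 79.111×4.22 + 36.000×0.517 = 333.85 + 18.612 = 352.46 W.
Ideal ⇒ P_in = P_out, so I_p = P_out/V_p = 352.46/240 = 1.47 A.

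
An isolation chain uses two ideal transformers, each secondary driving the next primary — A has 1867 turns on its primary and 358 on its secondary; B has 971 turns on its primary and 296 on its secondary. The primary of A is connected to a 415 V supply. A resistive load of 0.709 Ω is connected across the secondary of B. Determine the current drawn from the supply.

I_supply ≈ 2.00 A

Secondary of A: V = 415.00 × 358/1867 = 79.577 V.
Secondary of B: V = 79.577 × 296/971 = 24.258 V.
I_load = 24.258/0.709 = 34.215 A, so P_out = 24.258 × 34.215 = 829.99 W.
All ideal ⇒ P_in = P_out, so I_supply = 829.99/415 = 2.00 A.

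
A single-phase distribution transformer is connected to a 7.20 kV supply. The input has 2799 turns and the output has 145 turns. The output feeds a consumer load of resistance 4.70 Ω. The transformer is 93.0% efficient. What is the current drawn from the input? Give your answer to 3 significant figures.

I_in ≈ 4.42 A

V_out = 7200 × 145/2799 = 372.99 V.
I_out = V_out/R = 372.99/4.70 = 79.360 A.
P_out = V_out I_out = 372.99 × 79.360 = 29600 W.
P_in = P_out/η = 29600/0.930 = 31828 W.
I_in = P_in/V_in = 31828/7200 = 4.42 A.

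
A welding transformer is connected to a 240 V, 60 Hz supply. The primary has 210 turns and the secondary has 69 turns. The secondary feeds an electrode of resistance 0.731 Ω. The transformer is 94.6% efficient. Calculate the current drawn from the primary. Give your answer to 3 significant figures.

V_s = 240 × 69/210 = 78.857 V.
I_s = V_s/R = 78.857/0.731 = 107.88 A.
P_out = V_s I_s = 78.857 × 107.88 = 8506.8 W.
P_in = P_out/η = 8506.8/0.946 = 8992.4 W.
I_p = P_in/V_p = 8992.4/240 = 37.5 A.

I_p ≈ 37.5 A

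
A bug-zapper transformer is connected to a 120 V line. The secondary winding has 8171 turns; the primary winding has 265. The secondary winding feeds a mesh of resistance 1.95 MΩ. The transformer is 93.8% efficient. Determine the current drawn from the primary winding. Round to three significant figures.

V_s = 120 × 8171/265 = 3700.1 V.
I_s = V_s/R = 3700.1/(1.95×10^6) = 0.0018975 A.
P_out = V_s I_s = 3700.1 × 0.0018975 = 7.0208 W.
P_in = P_out/η = 7.0208/0.938 = 7.4849 W.
I_p = P_in/V_p = 7.4849/120 = 0.0624 A.

I_p ≈ 0.0624 A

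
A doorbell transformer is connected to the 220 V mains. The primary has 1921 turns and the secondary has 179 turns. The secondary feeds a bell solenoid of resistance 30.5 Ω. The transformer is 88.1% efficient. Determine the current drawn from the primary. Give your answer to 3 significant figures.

I_p ≈ 0.0711 A

V_s = 220 × 179/1921 = 20.500 V.
I_s = V_s/R = 20.500/30.5 = 0.67212 A.
P_out = V_s I_s = 20.500 × 0.67212 = 13.778 W.
P_in = P_out/η = 13.778/0.881 = 15.639 W.
I_p = P_in/V_p = 15.639/220 = 0.0711 A.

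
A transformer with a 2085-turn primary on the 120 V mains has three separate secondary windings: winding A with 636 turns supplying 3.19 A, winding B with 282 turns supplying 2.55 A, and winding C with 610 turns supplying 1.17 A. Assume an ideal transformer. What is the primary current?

V_A = 120 × 636/2085 = 36.604 V; V_B = 120 × 282/2085 = 16.230 V; V_C = 120 × 610/2085 = 35.108 V.
P_out = V_A I_A + V_B I_B + V_C I_C = 36.604×3.19 + 16.230×2.55 + 35.108×1.17 = 116.77 + 41.387 + 41.076 = 199.23 W.
Ideal ⇒ P_in = P_out, so I_p = P_out/V_p = 199.23/120 = 1.66 A.

I_p ≈ 1.66 A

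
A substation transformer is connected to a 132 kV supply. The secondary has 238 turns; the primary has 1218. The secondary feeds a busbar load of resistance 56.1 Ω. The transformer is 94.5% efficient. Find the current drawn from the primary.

V_s = 132000 × 238/1218 = 25793 V.
I_s = V_s/R = 25793/56.1 = 459.77 A.
P_out = V_s I_s = 25793 × 459.77 = 1.1859×10^7 W.
P_in = P_out/η = 1.1859×10^7/0.945 = 1.2549×10^7 W.
I_p = P_in/V_p = 1.2549×10^7/132000 = 95.1 A.

I_p ≈ 95.1 A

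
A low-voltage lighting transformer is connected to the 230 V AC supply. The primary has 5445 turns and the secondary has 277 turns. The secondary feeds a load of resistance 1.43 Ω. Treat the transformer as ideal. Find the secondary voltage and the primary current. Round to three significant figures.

V_s ≈ 11.7 V, I_p ≈ 0.416 A

V_s = V_p × N_s/N_p = 230 × 277/5445 = 11.701 V.
I_s = V_s/R = 11.701/1.43 = 8.1823 A.
I_p = I_s × N_s/N_p = 8.1823 × 277/5445 = 0.416 A.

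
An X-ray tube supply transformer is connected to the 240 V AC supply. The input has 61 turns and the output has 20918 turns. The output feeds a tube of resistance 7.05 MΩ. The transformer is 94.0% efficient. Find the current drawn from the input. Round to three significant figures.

I_in ≈ 4.26 A

V_out = 240 × 20918/61 = 82300 V.
I_out = V_out/R = 82300/(7.05×10^6) = 0.011674 A.
P_out = V_out I_out = 82300 × 0.011674 = 960.76 W.
P_in = P_out/η = 960.76/0.940 = 1022.1 W.
I_in = P_in/V_in = 1022.1/240 = 4.26 A.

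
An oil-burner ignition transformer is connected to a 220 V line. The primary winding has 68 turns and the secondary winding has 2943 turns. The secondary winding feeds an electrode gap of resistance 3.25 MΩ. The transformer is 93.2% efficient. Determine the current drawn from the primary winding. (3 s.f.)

I_p ≈ 0.136 A

V_s = 220 × 2943/68 = 9521.5 V.
I_s = V_s/R = 9521.5/(3.25×10^6) = 0.0029297 A.
P_out = V_s I_s = 9521.5 × 0.0029297 = 27.895 W.
P_in = P_out/η = 27.895/0.932 = 29.930 W.
I_p = P_in/V_p = 29.930/220 = 0.136 A.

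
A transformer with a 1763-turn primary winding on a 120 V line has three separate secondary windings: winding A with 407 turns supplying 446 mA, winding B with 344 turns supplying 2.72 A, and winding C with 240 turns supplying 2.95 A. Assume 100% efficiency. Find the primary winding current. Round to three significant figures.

I_p ≈ 1.04 A

V_A = 120 × 407/1763 = 27.703 V; V_B = 120 × 344/1763 = 23.415 V; V_C = 120 × 240/1763 = 16.336 V.
P_out = V_A I_A + V_B I_B + V_C I_C = 27.703×0.446 + 23.415×2.72 + 16.336×2.95 = 12.355 + 63.688 + 48.191 = 124.23 W.
Ideal ⇒ P_in = P_out, so I_p = P_out/V_p = 124.23/120 = 1.04 A.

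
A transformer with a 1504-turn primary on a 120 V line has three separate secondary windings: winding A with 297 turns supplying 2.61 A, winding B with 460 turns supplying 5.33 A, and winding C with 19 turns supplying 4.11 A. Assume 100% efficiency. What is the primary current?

I_p ≈ 2.20 A

V_A = 120 × 297/1504 = 23.697 V; V_B = 120 × 460/1504 = 36.702 V; V_C = 120 × 19/1504 = 1.5160 V.
P_out = V_A I_A + V_B I_B + V_C I_C = 23.697×2.61 + 36.702×5.33 + 1.5160×4.11 = 61.849 + 195.62 + 6.2306 = 263.70 W.
Ideal ⇒ P_in = P_out, so I_p = P_out/V_p = 263.70/120 = 2.20 A.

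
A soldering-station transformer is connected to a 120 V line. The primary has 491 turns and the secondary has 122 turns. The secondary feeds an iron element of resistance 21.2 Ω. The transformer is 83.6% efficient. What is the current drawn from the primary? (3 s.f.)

I_p ≈ 0.418 A

V_s = 120 × 122/491 = 29.817 V.
I_s = V_s/R = 29.817/21.2 = 1.4064 A.
P_out = V_s I_s = 29.817 × 1.4064 = 41.936 W.
P_in = P_out/η = 41.936/0.836 = 50.162 W.
I_p = P_in/V_p = 50.162/120 = 0.418 A.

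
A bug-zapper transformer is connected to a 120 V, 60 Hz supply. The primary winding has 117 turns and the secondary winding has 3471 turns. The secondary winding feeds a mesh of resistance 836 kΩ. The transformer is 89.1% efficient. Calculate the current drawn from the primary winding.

V_s = 120 × 3471/117 = 3560.0 V.
I_s = V_s/R = 3560.0/836000 = 0.0042584 A.
P_out = V_s I_s = 3560.0 × 0.0042584 = 15.160 W.
P_in = P_out/η = 15.160/0.891 = 17.014 W.
I_p = P_in/V_p = 17.014/120 = 0.142 A.

I_p ≈ 0.142 A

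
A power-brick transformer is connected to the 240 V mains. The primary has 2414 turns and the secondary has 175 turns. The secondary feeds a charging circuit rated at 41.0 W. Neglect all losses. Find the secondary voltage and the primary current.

V_s = V_p × N_s/N_p = 240 × 175/2414 = 17.399 V.
I_s = P/V_s = 41.0/17.399 = 2.3565 A.
I_p = I_s × N_s/N_p = 2.3565 × 175/2414 = 0.171 A.

V_s ≈ 17.4 V, I_p ≈ 0.171 A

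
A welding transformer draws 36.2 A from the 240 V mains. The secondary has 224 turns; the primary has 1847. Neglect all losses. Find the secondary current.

I_s/I_p = N_p/N_s, so I_s = 36.2 × 1847/224 = 298 A.

I_s ≈ 298 A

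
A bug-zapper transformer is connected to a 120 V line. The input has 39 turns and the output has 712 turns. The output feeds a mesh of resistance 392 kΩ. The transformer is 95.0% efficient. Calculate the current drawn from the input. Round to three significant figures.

I_in ≈ 0.107 A

V_out = 120 × 712/39 = 2190.8 V.
I_out = V_out/R = 2190.8/392000 = 0.0055887 A.
P_out = V_out I_out = 2190.8 × 0.0055887 = 12.244 W.
P_in = P_out/η = 12.244/0.950 = 12.888 W.
I_in = P_in/V_in = 12.888/120 = 0.107 A.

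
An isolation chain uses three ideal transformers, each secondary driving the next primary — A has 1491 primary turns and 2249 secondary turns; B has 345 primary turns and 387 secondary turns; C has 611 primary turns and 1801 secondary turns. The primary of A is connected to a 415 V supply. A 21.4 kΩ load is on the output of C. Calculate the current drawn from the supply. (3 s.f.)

Secondary of A: V = 415.00 × 2249/1491 = 625.98 V.
Secondary of B: V = 625.98 × 387/345 = 702.19 V.
Secondary of C: V = 702.19 × 1801/611 = 2069.8 V.
I_load = 2069.8/21400 = 0.096719 A, so P_out = 2069.8 × 0.096719 = 200.19 W.
All ideal ⇒ P_in = P_out, so I_supply = 200.19/415 = 0.482 A.

I_supply ≈ 0.482 A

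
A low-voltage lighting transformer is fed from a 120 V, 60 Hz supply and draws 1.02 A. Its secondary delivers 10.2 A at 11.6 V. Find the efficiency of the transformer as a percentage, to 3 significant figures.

η ≈ 96.7%

P_in = 120 × 1.02 = 122.400 W.
P_out = 11.6 × 10.2 = 118.320 W.
η = P_out/P_in = 118.320/122.400 = 0.967.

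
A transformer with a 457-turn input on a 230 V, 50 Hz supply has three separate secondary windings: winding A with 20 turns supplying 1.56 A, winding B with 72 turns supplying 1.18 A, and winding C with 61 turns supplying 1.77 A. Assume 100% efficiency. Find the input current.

V_A = 230 × 20/457 = 10.066 V; V_B = 230 × 72/457 = 36.236 V; V_C = 230 × 61/457 = 30.700 V.
P_out = V_A I_A + V_B I_B + V_C I_C = 10.066×1.56 + 36.236×1.18 + 30.700×1.77 = 15.702 + 42.759 + 54.339 = 112.80 W.
Ideal ⇒ P_in = P_out, so I_in = P_out/V_in = 112.80/230 = 0.490 A.

I_in ≈ 0.490 A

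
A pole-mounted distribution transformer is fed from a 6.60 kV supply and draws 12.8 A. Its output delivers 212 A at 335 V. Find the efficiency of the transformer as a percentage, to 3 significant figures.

η ≈ 84.1%

P_in = 6600 × 12.8 = 84480.0 W.
P_out = 335 × 212 = 71020.0 W.
η = P_out/P_in = 71020.0/84480.0 = 0.841.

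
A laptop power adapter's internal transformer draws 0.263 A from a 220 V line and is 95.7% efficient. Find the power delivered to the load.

P_out ≈ 55.4 W

P_in = V_p I_p = 220 × 0.263 = 57.860 W.
P_out = η P_in = 0.957 × 57.860 = 55.4 W.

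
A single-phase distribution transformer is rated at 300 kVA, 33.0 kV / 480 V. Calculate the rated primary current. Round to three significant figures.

I_p ≈ 9.09 A

I_p = S/V_p = 300000/33000 = 9.09 A.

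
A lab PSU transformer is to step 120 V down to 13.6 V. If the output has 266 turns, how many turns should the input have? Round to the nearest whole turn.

N_in/N_out = V_in/V_out, so N_in = 266 × 120/13.6 = 2347.1 ≈ 2347 turns.

N_in = 2347 turns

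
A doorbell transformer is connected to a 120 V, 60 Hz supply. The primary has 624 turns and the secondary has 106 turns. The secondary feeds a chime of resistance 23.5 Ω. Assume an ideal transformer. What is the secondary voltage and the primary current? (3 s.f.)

V_s = V_p × N_s/N_p = 120 × 106/624 = 20.385 V.
I_s = V_s/R = 20.385/23.5 = 0.86743 A.
I_p = I_s × N_s/N_p = 0.86743 × 106/624 = 0.147 A.

V_s ≈ 20.4 V, I_p ≈ 0.147 A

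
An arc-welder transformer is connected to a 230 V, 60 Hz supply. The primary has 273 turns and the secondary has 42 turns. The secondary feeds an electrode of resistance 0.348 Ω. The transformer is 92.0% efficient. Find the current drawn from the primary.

V_s = 230 × 42/273 = 35.385 V.
I_s = V_s/R = 35.385/0.348 = 101.68 A.
P_out = V_s I_s = 35.385 × 101.68 = 3597.9 W.
P_in = P_out/η = 3597.9/0.920 = 3910.8 W.
I_p = P_in/V_p = 3910.8/230 = 17.0 A.

I_p ≈ 17.0 A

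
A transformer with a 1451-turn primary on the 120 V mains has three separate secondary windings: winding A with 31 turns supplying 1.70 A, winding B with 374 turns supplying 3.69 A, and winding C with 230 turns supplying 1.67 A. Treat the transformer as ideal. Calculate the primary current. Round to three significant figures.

I_p ≈ 1.25 A

V_A = 120 × 31/1451 = 2.5637 V; V_B = 120 × 374/1451 = 30.930 V; V_C = 120 × 230/1451 = 19.021 V.
P_out = V_A I_A + V_B I_B + V_C I_C = 2.5637×1.70 + 30.930×3.69 + 19.021×1.67 = 4.3584 + 114.13 + 31.766 = 150.26 W.
Ideal ⇒ P_in = P_out, so I_p = P_out/V_p = 150.26/120 = 1.25 A.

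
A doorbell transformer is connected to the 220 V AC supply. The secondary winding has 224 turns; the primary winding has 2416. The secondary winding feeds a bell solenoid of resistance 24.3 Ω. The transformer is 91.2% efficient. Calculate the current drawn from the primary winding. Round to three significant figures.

I_p ≈ 0.0853 A

V_s = 220 × 224/2416 = 20.397 V.
I_s = V_s/R = 20.397/24.3 = 0.83940 A.
P_out = V_s I_s = 20.397 × 0.83940 = 17.121 W.
P_in = P_out/η = 17.121/0.912 = 18.774 W.
I_p = P_in/V_p = 18.774/220 = 0.0853 A.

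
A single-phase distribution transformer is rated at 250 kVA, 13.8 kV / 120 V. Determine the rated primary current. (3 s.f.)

I_p ≈ 18.1 A

I_p = S/V_p = 250000/13800 = 18.1 A.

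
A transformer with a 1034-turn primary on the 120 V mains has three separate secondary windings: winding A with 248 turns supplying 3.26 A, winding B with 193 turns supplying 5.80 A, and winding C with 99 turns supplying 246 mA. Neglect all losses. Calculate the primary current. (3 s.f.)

V_A = 120 × 248/1034 = 28.781 V; V_B = 120 × 193/1034 = 22.398 V; V_C = 120 × 99/1034 = 11.489 V.
P_out = V_A I_A + V_B I_B + V_C I_C = 28.781×3.26 + 22.398×5.80 + 11.489×0.246 = 93.827 + 129.91 + 2.8264 = 226.56 W.
Ideal ⇒ P_in = P_out, so I_p = P_out/V_p = 226.56/120 = 1.89 A.

I_p ≈ 1.89 A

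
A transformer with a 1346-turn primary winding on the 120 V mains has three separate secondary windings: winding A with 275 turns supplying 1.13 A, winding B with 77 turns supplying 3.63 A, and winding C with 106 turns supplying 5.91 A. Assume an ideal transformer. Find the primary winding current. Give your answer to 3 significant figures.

I_p ≈ 0.904 A

V_A = 120 × 275/1346 = 24.517 V; V_B = 120 × 77/1346 = 6.8648 V; V_C = 120 × 106/1346 = 9.4502 V.
P_out = V_A I_A + V_B I_B + V_C I_C = 24.517×1.13 + 6.8648×3.63 + 9.4502×5.91 = 27.704 + 24.919 + 55.851 = 108.47 W.
Ideal ⇒ P_in = P_out, so I_p = P_out/V_p = 108.47/120 = 0.904 A.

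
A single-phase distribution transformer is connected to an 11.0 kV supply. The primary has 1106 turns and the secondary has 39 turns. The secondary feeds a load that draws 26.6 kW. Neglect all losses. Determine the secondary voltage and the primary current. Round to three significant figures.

V_s ≈ 388 V, I_p ≈ 2.42 A

V_s = V_p × N_s/N_p = 11000 × 39/1106 = 387.88 V.
I_s = P/V_s = 26600/387.88 = 68.577 A.
I_p = I_s × N_s/N_p = 68.577 × 39/1106 = 2.42 A.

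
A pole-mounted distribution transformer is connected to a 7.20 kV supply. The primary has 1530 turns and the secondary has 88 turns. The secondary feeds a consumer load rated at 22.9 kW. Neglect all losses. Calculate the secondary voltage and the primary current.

V_s = V_p × N_s/N_p = 7200 × 88/1530 = 414.12 V.
I_s = P/V_s = 22900/414.12 = 55.298 A.
I_p = I_s × N_s/N_p = 55.298 × 88/1530 = 3.18 A.

V_s ≈ 414 V, I_p ≈ 3.18 A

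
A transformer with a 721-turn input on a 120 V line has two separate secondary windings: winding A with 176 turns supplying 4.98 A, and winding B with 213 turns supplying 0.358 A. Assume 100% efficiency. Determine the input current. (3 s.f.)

V_A = 120 × 176/721 = 29.293 V; V_B = 120 × 213/721 = 35.451 V.
P_out = V_A I_A + V_B I_B = 29.293×4.98 + 35.451×0.358 = 145.88 + 12.691 = 158.57 W.
Ideal ⇒ P_in = P_out, so I_in = P_out/V_in = 158.57/120 = 1.32 A.

I_in ≈ 1.32 A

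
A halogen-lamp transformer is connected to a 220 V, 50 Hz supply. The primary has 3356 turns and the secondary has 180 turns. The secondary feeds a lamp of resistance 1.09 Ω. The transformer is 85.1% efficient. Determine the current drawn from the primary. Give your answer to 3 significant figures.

V_s = 220 × 180/3356 = 11.800 V.
I_s = V_s/R = 11.800/1.09 = 10.825 A.
P_out = V_s I_s = 11.800 × 10.825 = 127.74 W.
P_in = P_out/η = 127.74/0.851 = 150.10 W.
I_p = P_in/V_p = 150.10/220 = 0.682 A.

I_p ≈ 0.682 A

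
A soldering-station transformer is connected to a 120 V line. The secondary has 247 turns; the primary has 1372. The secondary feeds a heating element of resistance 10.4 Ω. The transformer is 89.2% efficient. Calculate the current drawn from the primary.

V_s = 120 × 247/1372 = 21.603 V.
I_s = V_s/R = 21.603/10.4 = 2.0773 A.
P_out = V_s I_s = 21.603 × 2.0773 = 44.876 W.
P_in = P_out/η = 44.876/0.892 = 50.309 W.
I_p = P_in/V_p = 50.309/120 = 0.419 A.

I_p ≈ 0.419 A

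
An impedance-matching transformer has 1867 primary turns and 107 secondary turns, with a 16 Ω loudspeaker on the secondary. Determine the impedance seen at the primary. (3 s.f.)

Z_p = (N_p/N_s)² × Z_s = (1867/107)² × 16 = 4870 Ω.

Z_p ≈ 4870 Ω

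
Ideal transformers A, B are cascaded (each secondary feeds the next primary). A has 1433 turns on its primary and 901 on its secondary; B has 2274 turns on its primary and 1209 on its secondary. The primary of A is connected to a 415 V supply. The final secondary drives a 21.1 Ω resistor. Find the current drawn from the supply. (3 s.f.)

I_supply ≈ 2.20 A

Secondary of A: V = 415.00 × 901/1433 = 260.93 V.
Secondary of B: V = 260.93 × 1209/2274 = 138.73 V.
I_load = 138.73/21.1 = 6.5748 A, so P_out = 138.73 × 6.5748 = 912.10 W.
All ideal ⇒ P_in = P_out, so I_supply = 912.10/415 = 2.20 A.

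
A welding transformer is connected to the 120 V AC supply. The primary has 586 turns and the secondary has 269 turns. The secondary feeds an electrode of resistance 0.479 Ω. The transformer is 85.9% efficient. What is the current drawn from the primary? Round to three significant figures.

I_p ≈ 61.5 A

V_s = 120 × 269/586 = 55.085 V.
I_s = V_s/R = 55.085/0.479 = 115.00 A.
P_out = V_s I_s = 55.085 × 115.00 = 6334.8 W.
P_in = P_out/η = 6334.8/0.859 = 7374.7 W.
I_p = P_in/V_p = 7374.7/120 = 61.5 A.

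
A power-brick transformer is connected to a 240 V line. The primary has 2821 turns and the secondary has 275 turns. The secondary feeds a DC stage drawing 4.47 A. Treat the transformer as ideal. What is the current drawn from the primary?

For an ideal transformer I_p N_p = I_s N_s, so I_p = 4.47 × 275/2821 = 0.436 A.

I_p ≈ 0.436 A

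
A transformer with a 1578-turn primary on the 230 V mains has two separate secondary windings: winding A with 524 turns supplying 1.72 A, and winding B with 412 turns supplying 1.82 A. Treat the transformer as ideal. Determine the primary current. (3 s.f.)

I_p ≈ 1.05 A

V_A = 230 × 524/1578 = 76.375 V; V_B = 230 × 412/1578 = 60.051 V.
P_out = V_A I_A + V_B I_B = 76.375×1.72 + 60.051×1.82 = 131.37 + 109.29 = 240.66 W.
Ideal ⇒ P_in = P_out, so I_p = P_out/V_p = 240.66/230 = 1.05 A.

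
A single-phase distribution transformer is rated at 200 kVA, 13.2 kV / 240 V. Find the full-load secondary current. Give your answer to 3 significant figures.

I_s ≈ 833 A

I_s = S/V_s = 200000/240 = 833 A.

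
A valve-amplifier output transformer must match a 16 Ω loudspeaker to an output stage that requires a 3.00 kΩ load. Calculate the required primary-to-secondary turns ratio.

N_p/N_s ≈ 13.7

Z_p/Z_s = (N_p/N_s)², so N_p/N_s = √(3000/16) = √188 = 13.7.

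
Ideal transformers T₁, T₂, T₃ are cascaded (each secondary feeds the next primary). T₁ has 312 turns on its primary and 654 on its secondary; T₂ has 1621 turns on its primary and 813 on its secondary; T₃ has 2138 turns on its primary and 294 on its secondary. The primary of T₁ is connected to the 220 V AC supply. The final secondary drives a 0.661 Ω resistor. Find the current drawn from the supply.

Secondary of T₁: V = 220.00 × 654/312 = 461.15 V.
Secondary of T₂: V = 461.15 × 813/1621 = 231.29 V.
Secondary of T₃: V = 231.29 × 294/2138 = 31.805 V.
I_load = 31.805/0.661 = 48.116 A, so P_out = 31.805 × 48.116 = 1530.3 W.
All ideal ⇒ P_in = P_out, so I_supply = 1530.3/220 = 6.96 A.

I_supply ≈ 6.96 A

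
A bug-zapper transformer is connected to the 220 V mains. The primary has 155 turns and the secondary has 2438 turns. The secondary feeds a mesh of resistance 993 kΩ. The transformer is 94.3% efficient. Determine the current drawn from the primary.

I_p ≈ 0.0581 A

V_s = 220 × 2438/155 = 3460.4 V.
I_s = V_s/R = 3460.4/993000 = 0.0034848 A.
P_out = V_s I_s = 3460.4 × 0.0034848 = 12.059 W.
P_in = P_out/η = 12.059/0.943 = 12.788 W.
I_p = P_in/V_p = 12.788/220 = 0.0581 A.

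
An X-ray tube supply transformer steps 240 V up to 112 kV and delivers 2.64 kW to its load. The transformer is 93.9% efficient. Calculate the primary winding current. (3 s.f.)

I_p ≈ 11.7 A

P_in = P_out/η = 2640/0.939 = 2811.5 W.
I_p = P_in/V_p = 2811.5/240 = 11.7 A.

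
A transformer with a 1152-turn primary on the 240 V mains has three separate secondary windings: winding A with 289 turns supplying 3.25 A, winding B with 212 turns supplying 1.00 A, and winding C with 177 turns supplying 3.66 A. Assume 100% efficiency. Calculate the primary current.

V_A = 240 × 289/1152 = 60.208 V; V_B = 240 × 212/1152 = 44.167 V; V_C = 240 × 177/1152 = 36.875 V.
P_out = V_A I_A + V_B I_B + V_C I_C = 60.208×3.25 + 44.167×1.00 + 36.875×3.66 = 195.68 + 44.167 + 134.96 = 374.81 W.
Ideal ⇒ P_in = P_out, so I_p = P_out/V_p = 374.81/240 = 1.56 A.

I_p ≈ 1.56 A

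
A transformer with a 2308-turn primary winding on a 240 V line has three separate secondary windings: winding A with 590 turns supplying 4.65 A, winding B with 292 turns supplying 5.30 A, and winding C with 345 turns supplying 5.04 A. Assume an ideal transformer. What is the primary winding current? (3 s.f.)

V_A = 240 × 590/2308 = 61.352 V; V_B = 240 × 292/2308 = 30.364 V; V_C = 240 × 345/2308 = 35.875 V.
P_out = V_A I_A + V_B I_B + V_C I_C = 61.352×4.65 + 30.364×5.30 + 35.875×5.04 = 285.29 + 160.93 + 180.81 = 627.03 W.
Ideal ⇒ P_in = P_out, so I_p = P_out/V_p = 627.03/240 = 2.61 A.

I_p ≈ 2.61 A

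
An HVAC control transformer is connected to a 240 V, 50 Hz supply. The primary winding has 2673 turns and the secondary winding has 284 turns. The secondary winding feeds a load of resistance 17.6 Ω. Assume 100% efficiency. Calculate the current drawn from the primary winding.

V_s = V_p × N_s/N_p = 240 × 284/2673 = 25.499 V.
I_s = V_s/R = 25.499/17.6 = 1.4488 A.
For an ideal transformer I_p N_p = I_s N_s, so I_p = 1.4488 × 284/2673 = 0.154 A.

I_p ≈ 0.154 A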